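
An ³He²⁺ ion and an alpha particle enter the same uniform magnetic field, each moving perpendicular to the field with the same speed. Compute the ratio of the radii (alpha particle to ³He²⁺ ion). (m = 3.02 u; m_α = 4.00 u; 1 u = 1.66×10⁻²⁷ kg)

r = mv/(qB) ⇒ at equal v, r ∝ m/q.
r_{alpha particle}/r_{³He²⁺ ion} = 1.32.

ratio ≈ 1.32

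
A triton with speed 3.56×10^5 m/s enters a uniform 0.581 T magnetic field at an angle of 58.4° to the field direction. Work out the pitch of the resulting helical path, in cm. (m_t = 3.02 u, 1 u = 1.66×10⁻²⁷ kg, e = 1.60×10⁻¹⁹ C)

pitch ≈ 6.32 cm

The velocity component along B is v∥ = v cos58.4° = 1.87×10^5 m/s.
The cyclotron period T = 2πm/(qB) = 3.39×10^-7 s is set by m, q, B alone.
Pitch = v∥·T = (1.87×10^5)(3.39×10^-7) = 0.0632 m.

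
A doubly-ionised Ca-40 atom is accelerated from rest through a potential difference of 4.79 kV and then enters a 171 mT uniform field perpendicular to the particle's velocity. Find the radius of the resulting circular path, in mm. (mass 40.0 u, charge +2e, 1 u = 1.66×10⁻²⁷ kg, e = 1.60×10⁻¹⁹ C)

r ≈ 261 mm

The kinetic energy gained is K = qV = (2×1.60×10^-19)(4790) = 1.53×10^-15 J.
v = √(2K/m) = 2.15×10^5 m/s.
r = mv/(qB) = (6.64×10^-26)(2.15×10^5) / [(2×1.60×10^-19)(0.171)] = 0.261 m.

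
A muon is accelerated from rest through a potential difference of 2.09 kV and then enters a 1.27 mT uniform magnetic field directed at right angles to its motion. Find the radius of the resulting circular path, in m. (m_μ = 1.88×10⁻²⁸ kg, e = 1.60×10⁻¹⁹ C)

r ≈ 1.75 m

The kinetic energy gained is K = qV = (1×1.60×10^-19)(2090) = 3.34×10^-16 J.
v = √(2K/m) = 1.89×10^6 m/s.
r = mv/(qB) = (1.88×10^-28)(1.89×10^6) / [(1×1.60×10^-19)(1.27×10^-3)] = 1.75 m.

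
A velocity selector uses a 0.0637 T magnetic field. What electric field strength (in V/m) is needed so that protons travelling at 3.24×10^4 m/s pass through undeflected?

E ≈ 2060 V/m

qE = qvB ⇒ E = vB = (3.24×10^4)(0.0637) = 2060 V/m.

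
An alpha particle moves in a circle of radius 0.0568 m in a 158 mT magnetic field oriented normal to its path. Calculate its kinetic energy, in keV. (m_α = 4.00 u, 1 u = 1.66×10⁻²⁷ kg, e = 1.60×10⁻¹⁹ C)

K ≈ 3.88 keV

v = qBr/m = (2×1.60×10^-19)(0.158)(0.0568) / (6.64×10^-27) = 4.33×10^5 m/s.
K = ½mv² = 0.5·(6.64×10^-27)·(4.33×10^5)² = 6.21×10^-16 J = 3.88 keV.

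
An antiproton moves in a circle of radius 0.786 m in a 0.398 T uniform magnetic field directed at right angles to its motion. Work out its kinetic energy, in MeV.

v = qBr/m = (1×1.60×10^-19)(0.398)(0.786) / (1.67×10^-27) = 3.00×10^7 m/s.
K = ½mv² = 0.5·(1.67×10^-27)·(3.00×10^7)² = 7.50×10^-13 J = 4.69 MeV.

K ≈ 4.69 MeV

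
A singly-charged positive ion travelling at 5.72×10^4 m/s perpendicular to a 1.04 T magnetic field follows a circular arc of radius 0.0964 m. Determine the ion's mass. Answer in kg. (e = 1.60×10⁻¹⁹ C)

m ≈ 2.80×10^-25 kg

qvB = mv²/r ⇒ m = qBr/v.
m = (1×1.60×10^-19)(1.04)(0.0964) / (5.72×10^4) = 2.80×10^-25 kg.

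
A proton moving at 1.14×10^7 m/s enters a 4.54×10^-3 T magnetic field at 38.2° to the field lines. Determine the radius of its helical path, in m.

Only the perpendicular component v⊥ = v sin38.2° = 7.05×10^6 m/s is bent by the field.
r = m v⊥ /(qB) = (1.67×10^-27)(7.05×10^6) / [(1×1.60×10^-19)(4.54×10^-3)] = 16.2 m.

r ≈ 16.2 m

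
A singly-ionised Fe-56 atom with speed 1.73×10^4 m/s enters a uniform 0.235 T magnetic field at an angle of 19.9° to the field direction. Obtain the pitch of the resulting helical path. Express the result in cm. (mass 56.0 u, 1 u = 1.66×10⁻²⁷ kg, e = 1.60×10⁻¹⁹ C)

pitch ≈ 25.3 cm

The velocity component along B is v∥ = v cos19.9° = 1.63×10^4 m/s.
The cyclotron period T = 2πm/(qB) = 1.55×10^-5 s is set by m, q, B alone.
Pitch = v∥·T = (1.63×10^4)(1.55×10^-5) = 0.253 m.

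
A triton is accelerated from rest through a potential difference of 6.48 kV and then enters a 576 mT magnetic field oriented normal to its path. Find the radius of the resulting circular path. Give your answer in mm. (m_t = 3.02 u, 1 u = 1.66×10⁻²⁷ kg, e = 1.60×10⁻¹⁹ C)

The kinetic energy gained is K = qV = (1×1.60×10^-19)(6480) = 1.04×10^-15 J.
v = √(2K/m) = 6.43×10^5 m/s.
r = mv/(qB) = (5.01×10^-27)(6.43×10^5) / [(1×1.60×10^-19)(0.576)] = 0.0350 m.

r ≈ 35.0 mm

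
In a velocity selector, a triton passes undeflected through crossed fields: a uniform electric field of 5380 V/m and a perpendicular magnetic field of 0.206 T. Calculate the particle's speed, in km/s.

For zero net force, qE = qvB, so v = E/B.
v = (5380) / (0.206) = 2.61×10^4 m/s.

v ≈ 26.1 km/s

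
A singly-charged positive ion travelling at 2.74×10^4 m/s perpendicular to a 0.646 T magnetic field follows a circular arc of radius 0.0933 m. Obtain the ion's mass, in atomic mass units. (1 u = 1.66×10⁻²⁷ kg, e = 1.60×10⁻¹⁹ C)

qvB = mv²/r ⇒ m = qBr/v.
m = (1×1.60×10^-19)(0.646)(0.0933) / (2.74×10^4) = 3.52×10^-25 kg = 212 u.

m ≈ 212 u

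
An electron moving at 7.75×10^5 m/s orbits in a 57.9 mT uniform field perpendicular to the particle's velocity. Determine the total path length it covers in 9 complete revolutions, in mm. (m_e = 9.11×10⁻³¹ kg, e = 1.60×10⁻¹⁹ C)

L ≈ 4.31 mm

r = mv/(qB) = 7.62×10^-5 m, so one revolution covers 2πr = 4.79×10^-4 m.
In 9 revolutions: L = 9·2πr = 4.31×10^-3 m.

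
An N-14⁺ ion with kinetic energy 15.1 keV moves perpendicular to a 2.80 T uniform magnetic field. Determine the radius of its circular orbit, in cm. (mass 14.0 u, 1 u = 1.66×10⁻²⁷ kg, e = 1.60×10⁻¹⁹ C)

r ≈ 2.37 cm

Convert the energy: K = 15.1 keV = 2.42×10^-15 J.
v = √(2K/m) = √(2·2.42×10^-15/2.32×10^-26) = 4.56×10^5 m/s.
r = mv/(qB) = (2.32×10^-26)(4.56×10^5) / [(1×1.60×10^-19)(2.80)] = 0.0237 m.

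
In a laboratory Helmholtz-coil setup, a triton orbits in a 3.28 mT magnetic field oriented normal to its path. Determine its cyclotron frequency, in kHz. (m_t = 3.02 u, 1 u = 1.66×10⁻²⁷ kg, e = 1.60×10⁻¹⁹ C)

f = qB/(2πm) = (1×1.60×10^-19)(3.28×10^-3) / [2π(5.01×10^-27)] = 1.67×10^4 Hz.

f ≈ 16.7 kHz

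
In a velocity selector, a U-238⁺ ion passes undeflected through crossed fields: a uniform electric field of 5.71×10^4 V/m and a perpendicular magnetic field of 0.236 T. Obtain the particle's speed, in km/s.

v ≈ 242 km/s

For zero net force, qE = qvB, so v = E/B.
v = (5.71×10^4) / (0.236) = 2.42×10^5 m/s.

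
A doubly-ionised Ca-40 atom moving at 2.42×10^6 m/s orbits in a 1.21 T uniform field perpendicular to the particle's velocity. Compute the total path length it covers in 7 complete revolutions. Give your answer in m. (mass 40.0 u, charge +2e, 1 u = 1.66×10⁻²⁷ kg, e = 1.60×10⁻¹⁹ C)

r = mv/(qB) = 0.415 m, so one revolution covers 2πr = 2.61 m.
In 7 revolutions: L = 7·2πr = 18.3 m.

L ≈ 18.3 m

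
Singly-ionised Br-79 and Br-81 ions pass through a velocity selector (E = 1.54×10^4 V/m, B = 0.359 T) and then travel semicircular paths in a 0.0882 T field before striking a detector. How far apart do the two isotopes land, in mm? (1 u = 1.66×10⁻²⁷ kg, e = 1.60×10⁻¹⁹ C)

Both emerge at v = E/B₁ = 4.29×10^4 m/s.
r = mv/(qB₂), so r₁ = 0.3986 m and r₂ = 0.4087 m, giving Δr = 0.0101 m.
After a semicircle each ion lands a diameter 2r from the entry slit, so the separation is 2Δr = 0.0202 m.

Δd ≈ 20.2 mm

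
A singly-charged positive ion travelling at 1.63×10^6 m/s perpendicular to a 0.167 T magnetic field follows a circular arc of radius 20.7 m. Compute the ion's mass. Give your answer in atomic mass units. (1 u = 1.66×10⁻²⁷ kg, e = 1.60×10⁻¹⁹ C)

qvB = mv²/r ⇒ m = qBr/v.
m = (1×1.60×10^-19)(0.167)(20.7) / (1.63×10^6) = 3.39×10^-25 kg = 204 u.

m ≈ 204 u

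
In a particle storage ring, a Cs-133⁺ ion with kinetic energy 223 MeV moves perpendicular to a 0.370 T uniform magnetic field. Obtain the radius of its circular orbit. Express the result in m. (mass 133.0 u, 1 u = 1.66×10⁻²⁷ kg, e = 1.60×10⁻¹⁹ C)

Convert the energy: K = 223 MeV = 3.57×10^-11 J.
v = √(2K/m) = √(2·3.57×10^-11/2.21×10^-25) = 1.80×10^7 m/s.
r = mv/(qB) = (2.21×10^-25)(1.80×10^7) / [(1×1.60×10^-19)(0.370)] = 67.0 m.

r ≈ 67.0 m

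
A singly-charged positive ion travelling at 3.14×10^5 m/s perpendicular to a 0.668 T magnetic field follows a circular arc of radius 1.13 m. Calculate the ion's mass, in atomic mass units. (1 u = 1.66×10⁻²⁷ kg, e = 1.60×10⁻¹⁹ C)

m ≈ 232 u

qvB = mv²/r ⇒ m = qBr/v.
m = (1×1.60×10^-19)(0.668)(1.13) / (3.14×10^5) = 3.85×10^-25 kg = 232 u.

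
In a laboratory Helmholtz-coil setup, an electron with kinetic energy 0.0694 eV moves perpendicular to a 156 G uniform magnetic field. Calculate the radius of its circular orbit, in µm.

r ≈ 57.0 µm

Convert the energy: K = 0.0694 eV = 1.11×10^-20 J.
v = √(2K/m) = √(2·1.11×10^-20/9.11×10^-31) = 1.56×10^5 m/s.
r = mv/(qB) = (9.11×10^-31)(1.56×10^5) / [(1×1.60×10^-19)(0.0156)] = 5.70×10^-5 m.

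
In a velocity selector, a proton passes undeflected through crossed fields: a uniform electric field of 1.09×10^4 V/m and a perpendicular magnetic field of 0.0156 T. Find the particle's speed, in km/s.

v ≈ 699 km/s

For zero net force, qE = qvB, so v = E/B.
v = (1.09×10^4) / (0.0156) = 6.99×10^5 m/s.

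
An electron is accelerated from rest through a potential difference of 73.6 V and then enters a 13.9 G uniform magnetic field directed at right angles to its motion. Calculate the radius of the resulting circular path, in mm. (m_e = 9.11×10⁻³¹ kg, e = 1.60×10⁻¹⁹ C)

The kinetic energy gained is K = qV = (1×1.60×10^-19)(73.6) = 1.18×10^-17 J.
v = √(2K/m) = 5.08×10^6 m/s.
r = mv/(qB) = (9.11×10^-31)(5.08×10^6) / [(1×1.60×10^-19)(1.39×10^-3)] = 0.0208 m.

r ≈ 20.8 mm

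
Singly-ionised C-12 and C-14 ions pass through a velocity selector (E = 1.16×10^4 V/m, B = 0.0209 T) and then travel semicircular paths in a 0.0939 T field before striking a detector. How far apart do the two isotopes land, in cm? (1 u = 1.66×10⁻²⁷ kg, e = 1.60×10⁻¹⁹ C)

Δd ≈ 24.5 cm

Both emerge at v = E/B₁ = 5.55×10^5 m/s.
r = mv/(qB₂), so r₁ = 0.736 m and r₂ = 0.859 m, giving Δr = 0.123 m.
After a semicircle each ion lands a diameter 2r from the entry slit, so the separation is 2Δr = 0.245 m.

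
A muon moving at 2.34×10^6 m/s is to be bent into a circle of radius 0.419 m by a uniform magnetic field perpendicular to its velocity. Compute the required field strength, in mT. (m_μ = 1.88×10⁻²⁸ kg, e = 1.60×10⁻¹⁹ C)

qvB = mv²/r gives B = mv/(qr).
B = (1.88×10^-28)(2.34×10^6) / [(1×1.60×10^-19)(0.419)] = 6.56×10^-3 T.

B ≈ 6.56 mT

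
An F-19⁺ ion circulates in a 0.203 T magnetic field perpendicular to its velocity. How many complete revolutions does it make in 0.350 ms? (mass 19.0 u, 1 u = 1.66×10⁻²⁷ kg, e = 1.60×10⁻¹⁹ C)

N = 57

T = 2πm/(qB) = 2π(3.154×10^-26) / [(1×1.60×10^-19)(0.203)] = 6.1013×10^-6 s.
N = t/T = 3.50×10^-4 / 6.1013×10^-6 ≈ 57.36, so 57 complete revolutions.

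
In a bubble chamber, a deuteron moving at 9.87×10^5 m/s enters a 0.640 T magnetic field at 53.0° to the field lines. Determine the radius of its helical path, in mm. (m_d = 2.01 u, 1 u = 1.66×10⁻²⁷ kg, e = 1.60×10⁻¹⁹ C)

r ≈ 25.7 mm

Only the perpendicular component v⊥ = v sin53.0° = 7.88×10^5 m/s is bent by the field.
r = m v⊥ /(qB) = (3.34×10^-27)(7.88×10^5) / [(1×1.60×10^-19)(0.640)] = 0.0257 m.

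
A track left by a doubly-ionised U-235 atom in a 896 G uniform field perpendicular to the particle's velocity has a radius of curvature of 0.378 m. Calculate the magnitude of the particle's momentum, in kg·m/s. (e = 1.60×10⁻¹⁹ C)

Since qvB = mv²/r, the momentum p = mv = qBr.
p = (2×1.60×10^-19)(0.0896)(0.378) = 1.08×10^-20 kg·m/s.

p ≈ 1.08×10^-20 kg·m/s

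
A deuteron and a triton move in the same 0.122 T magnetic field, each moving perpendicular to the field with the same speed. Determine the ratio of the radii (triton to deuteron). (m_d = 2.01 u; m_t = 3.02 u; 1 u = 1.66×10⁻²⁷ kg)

r = mv/(qB) ⇒ at equal v, r ∝ m/q.
r_{triton}/r_{deuteron} = 1.50.

ratio ≈ 1.50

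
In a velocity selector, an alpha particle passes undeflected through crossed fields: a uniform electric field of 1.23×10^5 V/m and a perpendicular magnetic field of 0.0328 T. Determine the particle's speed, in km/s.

v ≈ 3750 km/s

For zero net force, qE = qvB, so v = E/B.
v = (1.23×10^5) / (0.0328) = 3.75×10^6 m/s.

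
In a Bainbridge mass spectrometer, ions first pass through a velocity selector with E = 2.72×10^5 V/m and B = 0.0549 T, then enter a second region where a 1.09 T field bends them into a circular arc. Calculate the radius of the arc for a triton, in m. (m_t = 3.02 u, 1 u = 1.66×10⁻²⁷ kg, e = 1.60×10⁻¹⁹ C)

The selector passes v = E/B = 2.72×10^5/0.0549 = 4.95×10^6 m/s.
In the deflection region, r = mv/(qB₂) = (5.01×10^-27)(4.95×10^6) / [(1×1.60×10^-19)(1.09)] = 0.142 m.

r ≈ 0.142 m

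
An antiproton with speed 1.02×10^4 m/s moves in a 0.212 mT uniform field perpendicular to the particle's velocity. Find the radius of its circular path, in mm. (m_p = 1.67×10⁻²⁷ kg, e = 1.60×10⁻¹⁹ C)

The magnetic force provides the centripetal force: qvB = mv²/r, so r = mv/(qB).
r = (1.67×10^-27 kg)(1.02×10^4 m/s) / [(1×1.60×10^-19 C)(2.12×10^-4 T)] = 0.502 m.

r ≈ 502 mm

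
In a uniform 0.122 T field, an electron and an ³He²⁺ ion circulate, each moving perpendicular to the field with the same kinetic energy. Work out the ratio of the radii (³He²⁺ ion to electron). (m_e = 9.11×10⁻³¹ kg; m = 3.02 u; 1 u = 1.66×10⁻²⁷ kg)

r = √(2mK)/(qB) ⇒ at equal K, r ∝ √m/q.
r_{³He²⁺ ion}/r_{electron} = 37.1.

ratio ≈ 37.1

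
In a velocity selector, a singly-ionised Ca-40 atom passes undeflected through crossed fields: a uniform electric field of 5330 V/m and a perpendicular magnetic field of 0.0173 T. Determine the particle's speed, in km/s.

For zero net force, qE = qvB, so v = E/B.
v = (5330) / (0.0173) = 3.08×10^5 m/s.

v ≈ 308 km/s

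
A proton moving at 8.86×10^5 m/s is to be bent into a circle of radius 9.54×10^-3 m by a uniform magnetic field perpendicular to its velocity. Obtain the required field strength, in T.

B ≈ 0.969 T

qvB = mv²/r gives B = mv/(qr).
B = (1.67×10^-27)(8.86×10^5) / [(1×1.60×10^-19)(9.54×10^-3)] = 0.969 T.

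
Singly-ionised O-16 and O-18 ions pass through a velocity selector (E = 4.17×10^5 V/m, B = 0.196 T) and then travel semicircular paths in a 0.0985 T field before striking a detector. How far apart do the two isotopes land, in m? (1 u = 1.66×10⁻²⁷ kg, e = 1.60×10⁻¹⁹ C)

Both emerge at v = E/B₁ = 2.13×10^6 m/s.
r = mv/(qB₂), so r₁ = 3.586 m and r₂ = 4.034 m, giving Δr = 0.448 m.
After a semicircle each ion lands a diameter 2r from the entry slit, so the separation is 2Δr = 0.896 m.

Δd ≈ 0.896 m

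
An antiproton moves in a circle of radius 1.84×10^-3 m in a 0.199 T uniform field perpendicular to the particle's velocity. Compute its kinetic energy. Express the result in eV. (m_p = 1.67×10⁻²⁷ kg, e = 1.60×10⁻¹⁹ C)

v = qBr/m = (1×1.60×10^-19)(0.199)(1.84×10^-3) / (1.67×10^-27) = 3.51×10^4 m/s.
K = ½mv² = 0.5·(1.67×10^-27)·(3.51×10^4)² = 1.03×10^-18 J = 6.42 eV.

K ≈ 6.42 eV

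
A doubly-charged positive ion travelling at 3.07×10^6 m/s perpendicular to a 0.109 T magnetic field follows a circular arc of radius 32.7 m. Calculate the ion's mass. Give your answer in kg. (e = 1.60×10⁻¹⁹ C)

qvB = mv²/r ⇒ m = qBr/v.
m = (2×1.60×10^-19)(0.109)(32.7) / (3.07×10^6) = 3.72×10^-25 kg.

m ≈ 3.72×10^-25 kg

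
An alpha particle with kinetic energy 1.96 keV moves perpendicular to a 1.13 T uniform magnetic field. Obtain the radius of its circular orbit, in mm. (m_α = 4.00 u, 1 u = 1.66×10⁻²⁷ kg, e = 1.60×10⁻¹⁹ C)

Convert the energy: K = 1.96 keV = 3.14×10^-16 J.
v = √(2K/m) = √(2·3.14×10^-16/6.64×10^-27) = 3.07×10^5 m/s.
r = mv/(qB) = (6.64×10^-27)(3.07×10^5) / [(2×1.60×10^-19)(1.13)] = 5.64×10^-3 m.

r ≈ 5.64 mm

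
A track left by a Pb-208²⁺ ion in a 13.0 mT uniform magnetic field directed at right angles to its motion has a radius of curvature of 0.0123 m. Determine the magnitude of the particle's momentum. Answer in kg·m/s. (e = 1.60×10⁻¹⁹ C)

Since qvB = mv²/r, the momentum p = mv = qBr.
p = (2×1.60×10^-19)(0.0130)(0.0123) = 5.12×10^-23 kg·m/s.

p ≈ 5.12×10^-23 kg·m/s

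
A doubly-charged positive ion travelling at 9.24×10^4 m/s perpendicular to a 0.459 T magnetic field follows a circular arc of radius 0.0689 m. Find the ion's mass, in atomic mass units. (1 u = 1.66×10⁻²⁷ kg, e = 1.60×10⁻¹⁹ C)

qvB = mv²/r ⇒ m = qBr/v.
m = (2×1.60×10^-19)(0.459)(0.0689) / (9.24×10^4) = 1.10×10^-25 kg = 66.0 u.

m ≈ 66.0 u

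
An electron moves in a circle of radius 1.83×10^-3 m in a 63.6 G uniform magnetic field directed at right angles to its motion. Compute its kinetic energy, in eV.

v = qBr/m = (1×1.60×10^-19)(6.36×10^-3)(1.83×10^-3) / (9.11×10^-31) = 2.04×10^6 m/s.
K = ½mv² = 0.5·(9.11×10^-31)·(2.04×10^6)² = 1.90×10^-18 J = 11.9 eV.

K ≈ 11.9 eV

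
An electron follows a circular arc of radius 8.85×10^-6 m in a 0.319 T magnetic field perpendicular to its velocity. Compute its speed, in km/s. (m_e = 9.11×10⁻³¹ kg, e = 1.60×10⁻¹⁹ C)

From qvB = mv²/r, v = qBr/m.
v = (1×1.60×10^-19)(0.319)(8.85×10^-6) / (9.11×10^-31) = 4.96×10^5 m/s.

v ≈ 496 km/s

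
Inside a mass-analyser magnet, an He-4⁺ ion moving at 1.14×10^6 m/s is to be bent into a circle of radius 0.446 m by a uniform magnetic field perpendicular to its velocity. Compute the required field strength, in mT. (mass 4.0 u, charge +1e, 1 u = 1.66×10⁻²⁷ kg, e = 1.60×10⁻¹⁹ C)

B ≈ 106 mT

qvB = mv²/r gives B = mv/(qr).
B = (6.64×10^-27)(1.14×10^6) / [(1×1.60×10^-19)(0.446)] = 0.106 T.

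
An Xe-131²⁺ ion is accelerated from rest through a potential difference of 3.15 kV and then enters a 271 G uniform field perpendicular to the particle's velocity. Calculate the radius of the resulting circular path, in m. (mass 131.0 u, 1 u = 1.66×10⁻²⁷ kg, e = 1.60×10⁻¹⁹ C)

The kinetic energy gained is K = qV = (2×1.60×10^-19)(3150) = 1.01×10^-15 J.
v = √(2K/m) = 9.63×10^4 m/s.
r = mv/(qB) = (2.17×10^-25)(9.63×10^4) / [(2×1.60×10^-19)(0.0271)] = 2.41 m.

r ≈ 2.41 m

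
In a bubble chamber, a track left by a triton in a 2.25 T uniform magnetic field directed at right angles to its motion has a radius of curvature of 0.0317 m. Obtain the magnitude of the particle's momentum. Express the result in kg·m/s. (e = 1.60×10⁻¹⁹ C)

p ≈ 1.14×10^-20 kg·m/s

Since qvB = mv²/r, the momentum p = mv = qBr.
p = (1×1.60×10^-19)(2.25)(0.0317) = 1.14×10^-20 kg·m/s.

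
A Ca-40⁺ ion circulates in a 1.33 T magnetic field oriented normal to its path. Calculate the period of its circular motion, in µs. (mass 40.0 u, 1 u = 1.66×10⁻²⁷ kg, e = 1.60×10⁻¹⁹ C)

The cyclotron period is independent of speed: T = 2πm/(qB).
T = 2π(6.64×10^-26) / [(1×1.60×10^-19)(1.33)] = 1.96×10^-6 s.

T ≈ 1.96 µs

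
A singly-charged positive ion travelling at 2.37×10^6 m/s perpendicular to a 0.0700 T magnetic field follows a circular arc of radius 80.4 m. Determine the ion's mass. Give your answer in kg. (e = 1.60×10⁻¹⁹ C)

qvB = mv²/r ⇒ m = qBr/v.
m = (1×1.60×10^-19)(0.0700)(80.4) / (2.37×10^6) = 3.80×10^-25 kg.

m ≈ 3.80×10^-25 kg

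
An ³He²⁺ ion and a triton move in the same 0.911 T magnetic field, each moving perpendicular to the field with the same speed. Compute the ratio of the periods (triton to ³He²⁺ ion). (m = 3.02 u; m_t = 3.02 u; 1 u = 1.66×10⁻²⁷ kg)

ratio ≈ 2.00

T = 2πm/(qB) is independent of speed, so T₂/T₁ = (m₂/q₂)/(m₁/q₁).
T_{triton}/T_{³He²⁺ ion} = (5.01×10^-27/1e) / (5.01×10^-27/2e) = 2.00.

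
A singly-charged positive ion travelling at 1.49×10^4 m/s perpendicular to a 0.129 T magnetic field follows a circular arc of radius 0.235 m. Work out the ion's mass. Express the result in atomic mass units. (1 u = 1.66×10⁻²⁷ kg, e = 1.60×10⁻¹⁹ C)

qvB = mv²/r ⇒ m = qBr/v.
m = (1×1.60×10^-19)(0.129)(0.235) / (1.49×10^4) = 3.26×10^-25 kg = 196 u.

m ≈ 196 u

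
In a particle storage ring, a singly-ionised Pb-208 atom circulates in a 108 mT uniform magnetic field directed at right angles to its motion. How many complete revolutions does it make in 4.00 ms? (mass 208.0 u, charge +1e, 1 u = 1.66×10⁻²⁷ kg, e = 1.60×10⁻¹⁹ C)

N = 31

T = 2πm/(qB) = 2π(3.4528×10^-25) / [(1×1.60×10^-19)(0.108)] = 1.2555×10^-4 s.
N = t/T = 4.00×10^-3 / 1.2555×10^-4 ≈ 31.86, so 31 complete revolutions.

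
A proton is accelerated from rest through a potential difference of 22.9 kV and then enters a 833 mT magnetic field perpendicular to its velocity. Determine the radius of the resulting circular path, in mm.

The kinetic energy gained is K = qV = (1×1.60×10^-19)(2.29×10^4) = 3.66×10^-15 J.
v = √(2K/m) = 2.09×10^6 m/s.
r = mv/(qB) = (1.67×10^-27)(2.09×10^6) / [(1×1.60×10^-19)(0.833)] = 0.0262 m.

r ≈ 26.2 mm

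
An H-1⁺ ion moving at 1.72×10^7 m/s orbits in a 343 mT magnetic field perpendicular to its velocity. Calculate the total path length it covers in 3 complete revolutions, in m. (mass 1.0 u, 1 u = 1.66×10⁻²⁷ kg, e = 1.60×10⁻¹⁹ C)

r = mv/(qB) = 0.520 m, so one revolution covers 2πr = 3.27 m.
In 3 revolutions: L = 3·2πr = 9.81 m.

L ≈ 9.81 m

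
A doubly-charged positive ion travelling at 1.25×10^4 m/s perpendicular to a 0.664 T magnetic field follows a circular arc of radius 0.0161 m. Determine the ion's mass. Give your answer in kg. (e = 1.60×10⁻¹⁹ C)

qvB = mv²/r ⇒ m = qBr/v.
m = (2×1.60×10^-19)(0.664)(0.0161) / (1.25×10^4) = 2.74×10^-25 kg.

m ≈ 2.74×10^-25 kg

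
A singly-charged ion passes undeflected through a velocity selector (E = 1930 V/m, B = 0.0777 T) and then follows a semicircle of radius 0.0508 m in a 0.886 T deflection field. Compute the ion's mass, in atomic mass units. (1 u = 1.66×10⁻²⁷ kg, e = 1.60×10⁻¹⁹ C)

m ≈ 175 u

v = E/B₁ = 2.48×10^4 m/s.
From r = mv/(qB₂), m = qB₂r/v = (1×1.60×10^-19)(0.886)(0.0508) / (2.48×10^4) = 2.90×10^-25 kg.
In atomic mass units: m = 2.90×10^-25 / 1.66×10^-27 = 175 u.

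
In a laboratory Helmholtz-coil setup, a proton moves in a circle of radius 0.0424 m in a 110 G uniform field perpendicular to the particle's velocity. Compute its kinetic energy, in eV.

v = qBr/m = (1×1.60×10^-19)(0.0110)(0.0424) / (1.67×10^-27) = 4.47×10^4 m/s.
K = ½mv² = 0.5·(1.67×10^-27)·(4.47×10^4)² = 1.67×10^-18 J = 10.4 eV.

K ≈ 10.4 eV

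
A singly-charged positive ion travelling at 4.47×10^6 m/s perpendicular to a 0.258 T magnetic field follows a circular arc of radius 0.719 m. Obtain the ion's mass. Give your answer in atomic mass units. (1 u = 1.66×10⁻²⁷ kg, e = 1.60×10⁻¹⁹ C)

m ≈ 4.00 u

qvB = mv²/r ⇒ m = qBr/v.
m = (1×1.60×10^-19)(0.258)(0.719) / (4.47×10^6) = 6.64×10^-27 kg = 4.00 u.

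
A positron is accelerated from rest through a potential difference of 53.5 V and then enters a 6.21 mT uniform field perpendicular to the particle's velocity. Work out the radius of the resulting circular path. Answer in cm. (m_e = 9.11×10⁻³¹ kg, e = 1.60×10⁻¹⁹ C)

The kinetic energy gained is K = qV = (1×1.60×10^-19)(53.5) = 8.56×10^-18 J.
v = √(2K/m) = 4.34×10^6 m/s.
r = mv/(qB) = (9.11×10^-31)(4.34×10^6) / [(1×1.60×10^-19)(6.21×10^-3)] = 3.97×10^-3 m.

r ≈ 0.397 cm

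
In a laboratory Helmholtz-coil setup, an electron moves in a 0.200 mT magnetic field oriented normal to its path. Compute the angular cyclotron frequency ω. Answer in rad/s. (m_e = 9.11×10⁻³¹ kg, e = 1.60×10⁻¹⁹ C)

ω ≈ 3.51×10^7 rad/s

ω = qB/m = (1×1.60×10^-19)(2.00×10^-4) / (9.11×10^-31) = 3.51×10^7 rad/s.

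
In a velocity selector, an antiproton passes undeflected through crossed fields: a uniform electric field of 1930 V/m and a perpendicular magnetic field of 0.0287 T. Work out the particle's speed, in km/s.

For zero net force, qE = qvB, so v = E/B.
v = (1930) / (0.0287) = 6.72×10^4 m/s.

v ≈ 67.2 km/s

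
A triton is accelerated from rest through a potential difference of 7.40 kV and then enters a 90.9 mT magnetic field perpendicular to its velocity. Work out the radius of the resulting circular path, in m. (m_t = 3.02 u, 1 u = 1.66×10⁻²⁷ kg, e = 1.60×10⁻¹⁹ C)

r ≈ 0.237 m

The kinetic energy gained is K = qV = (1×1.60×10^-19)(7400) = 1.18×10^-15 J.
v = √(2K/m) = 6.87×10^5 m/s.
r = mv/(qB) = (5.01×10^-27)(6.87×10^5) / [(1×1.60×10^-19)(0.0909)] = 0.237 m.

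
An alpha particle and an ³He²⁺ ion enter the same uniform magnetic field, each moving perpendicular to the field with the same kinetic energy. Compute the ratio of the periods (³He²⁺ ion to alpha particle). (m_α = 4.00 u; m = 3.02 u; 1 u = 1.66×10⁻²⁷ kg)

ratio ≈ 0.755

T = 2πm/(qB) is independent of speed, so T₂/T₁ = (m₂/q₂)/(m₁/q₁).
T_{³He²⁺ ion}/T_{alpha particle} = (5.01×10^-27/2e) / (6.64×10^-27/2e) = 0.755.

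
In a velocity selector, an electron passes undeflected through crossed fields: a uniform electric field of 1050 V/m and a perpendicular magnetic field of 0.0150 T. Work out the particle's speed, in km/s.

v ≈ 70.0 km/s

For zero net force, qE = qvB, so v = E/B.
v = (1050) / (0.0150) = 7.00×10^4 m/s.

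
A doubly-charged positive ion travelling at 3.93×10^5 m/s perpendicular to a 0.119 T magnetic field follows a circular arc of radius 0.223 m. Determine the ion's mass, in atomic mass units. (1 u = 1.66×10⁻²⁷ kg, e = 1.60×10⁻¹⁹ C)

qvB = mv²/r ⇒ m = qBr/v.
m = (2×1.60×10^-19)(0.119)(0.223) / (3.93×10^5) = 2.16×10^-26 kg = 13.0 u.

m ≈ 13.0 u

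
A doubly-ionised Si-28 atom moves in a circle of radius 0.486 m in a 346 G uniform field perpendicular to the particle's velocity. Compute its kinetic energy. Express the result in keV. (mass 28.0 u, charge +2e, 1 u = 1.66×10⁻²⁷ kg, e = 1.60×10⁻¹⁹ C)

K ≈ 1.95 keV

v = qBr/m = (2×1.60×10^-19)(0.0346)(0.486) / (4.65×10^-26) = 1.16×10^5 m/s.
K = ½mv² = 0.5·(4.65×10^-26)·(1.16×10^5)² = 3.11×10^-16 J = 1.95 keV.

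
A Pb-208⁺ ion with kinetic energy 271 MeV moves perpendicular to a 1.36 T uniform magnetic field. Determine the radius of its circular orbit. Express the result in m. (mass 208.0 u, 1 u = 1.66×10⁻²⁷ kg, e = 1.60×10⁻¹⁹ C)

Convert the energy: K = 271 MeV = 4.34×10^-11 J.
v = √(2K/m) = √(2·4.34×10^-11/3.45×10^-25) = 1.58×10^7 m/s.
r = mv/(qB) = (3.45×10^-25)(1.58×10^7) / [(1×1.60×10^-19)(1.36)] = 25.1 m.

r ≈ 25.1 m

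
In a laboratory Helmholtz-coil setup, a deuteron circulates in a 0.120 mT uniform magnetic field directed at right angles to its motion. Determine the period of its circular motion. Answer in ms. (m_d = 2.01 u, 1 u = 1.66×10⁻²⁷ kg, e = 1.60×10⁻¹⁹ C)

The cyclotron period is independent of speed: T = 2πm/(qB).
T = 2π(3.34×10^-27) / [(1×1.60×10^-19)(1.20×10^-4)] = 1.09×10^-3 s.

T ≈ 1.09 ms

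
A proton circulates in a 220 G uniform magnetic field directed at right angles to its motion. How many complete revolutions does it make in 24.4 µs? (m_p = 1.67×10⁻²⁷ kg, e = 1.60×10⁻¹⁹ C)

T = 2πm/(qB) = 2π(1.67×10^-27) / [(1×1.60×10^-19)(0.0220)] = 2.9809×10^-6 s.
N = t/T = 2.44×10^-5 / 2.9809×10^-6 ≈ 8.19, so 8 complete revolutions.

N = 8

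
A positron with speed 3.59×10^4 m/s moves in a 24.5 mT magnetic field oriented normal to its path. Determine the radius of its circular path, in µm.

The magnetic force provides the centripetal force: qvB = mv²/r, so r = mv/(qB).
r = (9.11×10^-31 kg)(3.59×10^4 m/s) / [(1×1.60×10^-19 C)(0.0245 T)] = 8.34×10^-6 m.

r ≈ 8.34 µm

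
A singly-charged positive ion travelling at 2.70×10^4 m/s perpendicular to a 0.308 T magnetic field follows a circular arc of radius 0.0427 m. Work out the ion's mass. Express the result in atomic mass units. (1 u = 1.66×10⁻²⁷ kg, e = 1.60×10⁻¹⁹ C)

qvB = mv²/r ⇒ m = qBr/v.
m = (1×1.60×10^-19)(0.308)(0.0427) / (2.70×10^4) = 7.79×10^-26 kg = 46.9 u.

m ≈ 46.9 u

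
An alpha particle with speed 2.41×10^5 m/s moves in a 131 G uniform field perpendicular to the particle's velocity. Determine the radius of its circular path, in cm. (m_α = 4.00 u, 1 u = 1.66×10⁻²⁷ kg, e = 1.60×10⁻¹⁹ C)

r ≈ 38.2 cm

The magnetic force provides the centripetal force: qvB = mv²/r, so r = mv/(qB).
r = (6.64×10^-27 kg)(2.41×10^5 m/s) / [(2×1.60×10^-19 C)(0.0131 T)] = 0.382 m.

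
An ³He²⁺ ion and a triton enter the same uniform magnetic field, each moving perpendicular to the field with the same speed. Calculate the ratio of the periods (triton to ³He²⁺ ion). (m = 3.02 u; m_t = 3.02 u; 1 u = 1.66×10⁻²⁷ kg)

T = 2πm/(qB) is independent of speed, so T₂/T₁ = (m₂/q₂)/(m₁/q₁).
T_{triton}/T_{³He²⁺ ion} = (5.01×10^-27/1e) / (5.01×10^-27/2e) = 2.00.

ratio ≈ 2.00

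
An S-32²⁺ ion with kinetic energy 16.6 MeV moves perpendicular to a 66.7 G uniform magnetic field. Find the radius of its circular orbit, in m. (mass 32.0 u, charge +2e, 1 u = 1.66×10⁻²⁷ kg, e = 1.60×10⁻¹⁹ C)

Convert the energy: K = 16.6 MeV = 2.66×10^-12 J.
v = √(2K/m) = √(2·2.66×10^-12/5.31×10^-26) = 1.00×10^7 m/s.
r = mv/(qB) = (5.31×10^-26)(1.00×10^7) / [(2×1.60×10^-19)(6.67×10^-3)] = 249 m.

r ≈ 249 m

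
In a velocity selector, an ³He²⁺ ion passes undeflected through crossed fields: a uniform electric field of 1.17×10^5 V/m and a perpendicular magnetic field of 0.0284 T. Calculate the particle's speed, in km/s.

For zero net force, qE = qvB, so v = E/B.
v = (1.17×10^5) / (0.0284) = 4.12×10^6 m/s.

v ≈ 4120 km/s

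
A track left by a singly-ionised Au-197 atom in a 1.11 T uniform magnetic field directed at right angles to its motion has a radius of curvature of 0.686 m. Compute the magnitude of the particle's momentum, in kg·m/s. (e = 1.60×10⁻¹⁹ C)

p ≈ 1.22×10^-19 kg·m/s

Since qvB = mv²/r, the momentum p = mv = qBr.
p = (1×1.60×10^-19)(1.11)(0.686) = 1.22×10^-19 kg·m/s.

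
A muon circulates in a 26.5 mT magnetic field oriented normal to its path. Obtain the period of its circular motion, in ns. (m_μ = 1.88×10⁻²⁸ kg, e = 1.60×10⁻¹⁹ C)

The cyclotron period is independent of speed: T = 2πm/(qB).
T = 2π(1.88×10^-28) / [(1×1.60×10^-19)(0.0265)] = 2.79×10^-7 s.

T ≈ 279 ns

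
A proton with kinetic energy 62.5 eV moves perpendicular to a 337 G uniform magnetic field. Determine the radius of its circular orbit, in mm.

r ≈ 33.9 mm

Convert the energy: K = 62.5 eV = 1.00×10^-17 J.
v = √(2K/m) = √(2·1.00×10^-17/1.67×10^-27) = 1.09×10^5 m/s.
r = mv/(qB) = (1.67×10^-27)(1.09×10^5) / [(1×1.60×10^-19)(0.0337)] = 0.0339 m.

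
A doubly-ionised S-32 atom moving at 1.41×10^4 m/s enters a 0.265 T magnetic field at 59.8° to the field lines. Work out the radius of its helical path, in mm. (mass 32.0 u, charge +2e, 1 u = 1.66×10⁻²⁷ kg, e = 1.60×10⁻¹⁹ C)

Only the perpendicular component v⊥ = v sin59.8° = 1.22×10^4 m/s is bent by the field.
r = m v⊥ /(qB) = (5.31×10^-26)(1.22×10^4) / [(2×1.60×10^-19)(0.265)] = 7.63×10^-3 m.

r ≈ 7.63 mm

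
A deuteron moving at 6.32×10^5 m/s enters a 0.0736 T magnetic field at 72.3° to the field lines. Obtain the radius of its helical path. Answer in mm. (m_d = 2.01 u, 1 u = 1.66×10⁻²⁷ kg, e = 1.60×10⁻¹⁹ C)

r ≈ 171 mm

Only the perpendicular component v⊥ = v sin72.3° = 6.02×10^5 m/s is bent by the field.
r = m v⊥ /(qB) = (3.34×10^-27)(6.02×10^5) / [(1×1.60×10^-19)(0.0736)] = 0.171 m.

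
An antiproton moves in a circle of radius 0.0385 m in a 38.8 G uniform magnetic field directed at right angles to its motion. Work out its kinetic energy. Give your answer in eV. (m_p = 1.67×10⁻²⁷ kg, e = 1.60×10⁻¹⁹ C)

v = qBr/m = (1×1.60×10^-19)(3.88×10^-3)(0.0385) / (1.67×10^-27) = 1.43×10^4 m/s.
K = ½mv² = 0.5·(1.67×10^-27)·(1.43×10^4)² = 1.71×10^-19 J = 1.07 eV.

K ≈ 1.07 eV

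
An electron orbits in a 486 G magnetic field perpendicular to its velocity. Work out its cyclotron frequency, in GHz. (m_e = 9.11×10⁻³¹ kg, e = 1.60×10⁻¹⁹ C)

f ≈ 1.36 GHz

f = qB/(2πm) = (1×1.60×10^-19)(0.0486) / [2π(9.11×10^-31)] = 1.36×10^9 Hz.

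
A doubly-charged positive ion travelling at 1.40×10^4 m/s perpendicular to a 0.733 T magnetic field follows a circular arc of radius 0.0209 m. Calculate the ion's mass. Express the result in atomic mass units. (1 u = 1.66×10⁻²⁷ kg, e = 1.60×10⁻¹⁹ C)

m ≈ 211 u

qvB = mv²/r ⇒ m = qBr/v.
m = (2×1.60×10^-19)(0.733)(0.0209) / (1.40×10^4) = 3.50×10^-25 kg = 211 u.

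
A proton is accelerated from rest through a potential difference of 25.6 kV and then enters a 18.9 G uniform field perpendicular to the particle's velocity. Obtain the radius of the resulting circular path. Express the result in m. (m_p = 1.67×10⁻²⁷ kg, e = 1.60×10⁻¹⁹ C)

r ≈ 12.2 m

The kinetic energy gained is K = qV = (1×1.60×10^-19)(2.56×10^4) = 4.10×10^-15 J.
v = √(2K/m) = 2.21×10^6 m/s.
r = mv/(qB) = (1.67×10^-27)(2.21×10^6) / [(1×1.60×10^-19)(1.89×10^-3)] = 12.2 m.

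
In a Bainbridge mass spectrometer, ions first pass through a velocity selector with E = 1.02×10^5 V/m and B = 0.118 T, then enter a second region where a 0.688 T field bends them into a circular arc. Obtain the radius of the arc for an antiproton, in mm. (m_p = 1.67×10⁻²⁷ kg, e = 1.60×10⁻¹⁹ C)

r ≈ 13.1 mm

The selector passes v = E/B = 1.02×10^5/0.118 = 8.64×10^5 m/s.
In the deflection region, r = mv/(qB₂) = (1.67×10^-27)(8.64×10^5) / [(1×1.60×10^-19)(0.688)] = 0.0131 m.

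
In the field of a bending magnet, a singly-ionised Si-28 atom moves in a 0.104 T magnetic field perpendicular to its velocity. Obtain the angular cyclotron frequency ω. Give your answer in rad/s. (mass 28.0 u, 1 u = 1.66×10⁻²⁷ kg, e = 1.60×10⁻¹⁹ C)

ω = qB/m = (1×1.60×10^-19)(0.104) / (4.65×10^-26) = 3.58×10^5 rad/s.

ω ≈ 3.58×10^5 rad/s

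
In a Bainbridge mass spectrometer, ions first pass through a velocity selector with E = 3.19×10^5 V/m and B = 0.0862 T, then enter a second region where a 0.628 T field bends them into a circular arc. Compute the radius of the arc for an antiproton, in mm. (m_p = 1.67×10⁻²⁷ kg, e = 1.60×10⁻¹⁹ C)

The selector passes v = E/B = 3.19×10^5/0.0862 = 3.70×10^6 m/s.
In the deflection region, r = mv/(qB₂) = (1.67×10^-27)(3.70×10^6) / [(1×1.60×10^-19)(0.628)] = 0.0615 m.

r ≈ 61.5 mm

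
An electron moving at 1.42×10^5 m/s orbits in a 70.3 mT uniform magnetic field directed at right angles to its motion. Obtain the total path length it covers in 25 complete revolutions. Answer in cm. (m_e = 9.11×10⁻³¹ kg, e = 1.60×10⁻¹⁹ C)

L ≈ 0.181 cm

r = mv/(qB) = 1.15×10^-5 m, so one revolution covers 2πr = 7.23×10^-5 m.
In 25 revolutions: L = 25·2πr = 1.81×10^-3 m.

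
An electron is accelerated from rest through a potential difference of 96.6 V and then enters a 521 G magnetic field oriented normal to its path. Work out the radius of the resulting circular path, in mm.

r ≈ 0.637 mm

The kinetic energy gained is K = qV = (1×1.60×10^-19)(96.6) = 1.55×10^-17 J.
v = √(2K/m) = 5.83×10^6 m/s.
r = mv/(qB) = (9.11×10^-31)(5.83×10^6) / [(1×1.60×10^-19)(0.0521)] = 6.37×10^-4 m.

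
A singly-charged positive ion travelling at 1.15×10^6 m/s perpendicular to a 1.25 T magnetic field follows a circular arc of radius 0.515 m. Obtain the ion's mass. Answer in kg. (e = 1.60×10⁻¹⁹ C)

m ≈ 8.96×10^-26 kg

qvB = mv²/r ⇒ m = qBr/v.
m = (1×1.60×10^-19)(1.25)(0.515) / (1.15×10^6) = 8.96×10^-26 kg.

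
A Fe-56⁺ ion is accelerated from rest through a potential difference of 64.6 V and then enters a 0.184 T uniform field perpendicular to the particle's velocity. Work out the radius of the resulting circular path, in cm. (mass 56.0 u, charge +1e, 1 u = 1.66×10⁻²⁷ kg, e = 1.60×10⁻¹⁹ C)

The kinetic energy gained is K = qV = (1×1.60×10^-19)(64.6) = 1.03×10^-17 J.
v = √(2K/m) = 1.49×10^4 m/s.
r = mv/(qB) = (9.30×10^-26)(1.49×10^4) / [(1×1.60×10^-19)(0.184)] = 0.0471 m.

r ≈ 4.71 cm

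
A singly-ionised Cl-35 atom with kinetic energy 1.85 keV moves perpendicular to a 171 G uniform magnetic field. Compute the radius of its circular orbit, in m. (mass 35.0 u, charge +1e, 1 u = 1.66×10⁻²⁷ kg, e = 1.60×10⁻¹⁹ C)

Convert the energy: K = 1.85 keV = 2.96×10^-16 J.
v = √(2K/m) = √(2·2.96×10^-16/5.81×10^-26) = 1.01×10^5 m/s.
r = mv/(qB) = (5.81×10^-26)(1.01×10^5) / [(1×1.60×10^-19)(0.0171)] = 2.14 m.

r ≈ 2.14 m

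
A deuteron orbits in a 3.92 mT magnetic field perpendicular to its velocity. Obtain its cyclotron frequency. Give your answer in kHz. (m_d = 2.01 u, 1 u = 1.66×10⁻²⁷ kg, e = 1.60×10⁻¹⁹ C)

f = qB/(2πm) = (1×1.60×10^-19)(3.92×10^-3) / [2π(3.34×10^-27)] = 2.99×10^4 Hz.

f ≈ 29.9 kHz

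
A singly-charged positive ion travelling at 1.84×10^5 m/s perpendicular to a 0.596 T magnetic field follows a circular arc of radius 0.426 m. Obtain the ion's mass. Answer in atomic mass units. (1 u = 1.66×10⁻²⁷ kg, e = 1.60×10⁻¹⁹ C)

m ≈ 133 u

qvB = mv²/r ⇒ m = qBr/v.
m = (1×1.60×10^-19)(0.596)(0.426) / (1.84×10^5) = 2.21×10^-25 kg = 133 u.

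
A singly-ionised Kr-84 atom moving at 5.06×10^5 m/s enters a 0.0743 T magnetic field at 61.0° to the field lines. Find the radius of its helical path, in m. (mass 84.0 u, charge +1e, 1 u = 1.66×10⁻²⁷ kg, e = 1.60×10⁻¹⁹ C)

Only the perpendicular component v⊥ = v sin61.0° = 4.43×10^5 m/s is bent by the field.
r = m v⊥ /(qB) = (1.39×10^-25)(4.43×10^5) / [(1×1.60×10^-19)(0.0743)] = 5.19 m.

r ≈ 5.19 m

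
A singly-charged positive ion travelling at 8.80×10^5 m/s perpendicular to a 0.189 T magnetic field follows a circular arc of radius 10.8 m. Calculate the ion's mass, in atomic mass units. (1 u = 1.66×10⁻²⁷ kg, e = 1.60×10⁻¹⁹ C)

m ≈ 224 u

qvB = mv²/r ⇒ m = qBr/v.
m = (1×1.60×10^-19)(0.189)(10.8) / (8.80×10^5) = 3.71×10^-25 kg = 224 u.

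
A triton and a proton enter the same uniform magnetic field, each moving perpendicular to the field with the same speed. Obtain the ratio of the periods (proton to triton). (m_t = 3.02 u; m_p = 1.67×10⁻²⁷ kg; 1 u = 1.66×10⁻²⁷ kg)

T = 2πm/(qB) is independent of speed, so T₂/T₁ = (m₂/q₂)/(m₁/q₁).
T_{proton}/T_{triton} = (1.67×10^-27/1e) / (5.01×10^-27/1e) = 0.333.

ratio ≈ 0.333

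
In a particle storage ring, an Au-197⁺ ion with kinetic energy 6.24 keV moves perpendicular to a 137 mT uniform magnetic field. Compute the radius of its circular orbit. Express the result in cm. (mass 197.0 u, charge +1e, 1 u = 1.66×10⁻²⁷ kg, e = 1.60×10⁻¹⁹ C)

r ≈ 117 cm

Convert the energy: K = 6.24 keV = 9.98×10^-16 J.
v = √(2K/m) = √(2·9.98×10^-16/3.27×10^-25) = 7.81×10^4 m/s.
r = mv/(qB) = (3.27×10^-25)(7.81×10^4) / [(1×1.60×10^-19)(0.137)] = 1.17 m.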